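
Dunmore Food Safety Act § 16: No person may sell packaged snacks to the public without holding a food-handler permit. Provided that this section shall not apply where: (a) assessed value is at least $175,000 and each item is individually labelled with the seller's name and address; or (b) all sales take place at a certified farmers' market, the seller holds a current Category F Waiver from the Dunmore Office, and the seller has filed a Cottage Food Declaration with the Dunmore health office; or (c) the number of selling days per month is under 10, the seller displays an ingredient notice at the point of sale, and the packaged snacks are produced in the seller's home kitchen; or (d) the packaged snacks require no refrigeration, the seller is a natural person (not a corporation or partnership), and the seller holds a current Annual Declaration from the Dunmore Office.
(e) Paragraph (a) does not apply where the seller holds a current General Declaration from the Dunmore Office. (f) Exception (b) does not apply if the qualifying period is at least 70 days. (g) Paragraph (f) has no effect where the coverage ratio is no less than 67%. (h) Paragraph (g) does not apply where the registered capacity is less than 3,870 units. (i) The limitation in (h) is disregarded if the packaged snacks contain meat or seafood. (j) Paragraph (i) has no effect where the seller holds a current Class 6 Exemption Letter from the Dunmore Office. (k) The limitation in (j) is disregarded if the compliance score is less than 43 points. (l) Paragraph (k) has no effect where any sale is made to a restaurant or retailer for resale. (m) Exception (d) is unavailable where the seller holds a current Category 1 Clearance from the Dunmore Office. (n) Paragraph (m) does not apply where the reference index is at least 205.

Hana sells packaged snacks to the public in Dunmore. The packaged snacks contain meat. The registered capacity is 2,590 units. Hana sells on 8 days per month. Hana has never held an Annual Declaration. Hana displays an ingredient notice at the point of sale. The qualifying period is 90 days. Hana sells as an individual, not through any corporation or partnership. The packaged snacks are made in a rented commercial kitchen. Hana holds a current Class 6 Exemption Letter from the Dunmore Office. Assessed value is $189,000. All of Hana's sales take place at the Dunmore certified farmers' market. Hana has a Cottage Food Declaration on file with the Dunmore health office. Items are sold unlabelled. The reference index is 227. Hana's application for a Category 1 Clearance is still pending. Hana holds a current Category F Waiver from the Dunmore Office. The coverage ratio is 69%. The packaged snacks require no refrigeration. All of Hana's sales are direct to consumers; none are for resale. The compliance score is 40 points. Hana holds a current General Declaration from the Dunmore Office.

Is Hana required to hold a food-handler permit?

Exception (a) requires that each item is individually labelled with the seller's name and address; but items are sold unlabelled, so (a) is unavailable.
All of (b)'s requirements are met (all sales are at a certified farmers' market; a current Category F Waiver is held; a Cottage Food Declaration is on file). Considering the limiting provisions: (f) is triggered (the qualifying period is 90 days, meeting the 70 days threshold), but is itself disapplied by (g): (g) operates against (f): the coverage ratio is 69%, meeting the 67% threshold. (h) operates (the registered capacity is 2,590 units, less than the 3,870 units limit), but is overridden by (i): (i) applies — the packaged snacks contain meat. (j) would limit (i) — a current Class 6 Exemption Letter is held — but (k) sets (j) aside: (k) operates against (j): the compliance score is 40 points, less than the 43 points limit. (l) is inapplicable (no sales are for resale), so (k) stands. Exception (b) stands.
Exception (c) requires that the packaged snacks are produced in the seller's home kitchen; but the packaged snacks are made in a commercial kitchen, not a home kitchen, so (c) is unavailable.
Exception (d) requires that the seller holds a current Annual Declaration from the Dunmore Office; but there is no Annual Declaration in force, so (d) is unavailable.

No — exception (b) applies; Hana is not required to hold a food-handler permit.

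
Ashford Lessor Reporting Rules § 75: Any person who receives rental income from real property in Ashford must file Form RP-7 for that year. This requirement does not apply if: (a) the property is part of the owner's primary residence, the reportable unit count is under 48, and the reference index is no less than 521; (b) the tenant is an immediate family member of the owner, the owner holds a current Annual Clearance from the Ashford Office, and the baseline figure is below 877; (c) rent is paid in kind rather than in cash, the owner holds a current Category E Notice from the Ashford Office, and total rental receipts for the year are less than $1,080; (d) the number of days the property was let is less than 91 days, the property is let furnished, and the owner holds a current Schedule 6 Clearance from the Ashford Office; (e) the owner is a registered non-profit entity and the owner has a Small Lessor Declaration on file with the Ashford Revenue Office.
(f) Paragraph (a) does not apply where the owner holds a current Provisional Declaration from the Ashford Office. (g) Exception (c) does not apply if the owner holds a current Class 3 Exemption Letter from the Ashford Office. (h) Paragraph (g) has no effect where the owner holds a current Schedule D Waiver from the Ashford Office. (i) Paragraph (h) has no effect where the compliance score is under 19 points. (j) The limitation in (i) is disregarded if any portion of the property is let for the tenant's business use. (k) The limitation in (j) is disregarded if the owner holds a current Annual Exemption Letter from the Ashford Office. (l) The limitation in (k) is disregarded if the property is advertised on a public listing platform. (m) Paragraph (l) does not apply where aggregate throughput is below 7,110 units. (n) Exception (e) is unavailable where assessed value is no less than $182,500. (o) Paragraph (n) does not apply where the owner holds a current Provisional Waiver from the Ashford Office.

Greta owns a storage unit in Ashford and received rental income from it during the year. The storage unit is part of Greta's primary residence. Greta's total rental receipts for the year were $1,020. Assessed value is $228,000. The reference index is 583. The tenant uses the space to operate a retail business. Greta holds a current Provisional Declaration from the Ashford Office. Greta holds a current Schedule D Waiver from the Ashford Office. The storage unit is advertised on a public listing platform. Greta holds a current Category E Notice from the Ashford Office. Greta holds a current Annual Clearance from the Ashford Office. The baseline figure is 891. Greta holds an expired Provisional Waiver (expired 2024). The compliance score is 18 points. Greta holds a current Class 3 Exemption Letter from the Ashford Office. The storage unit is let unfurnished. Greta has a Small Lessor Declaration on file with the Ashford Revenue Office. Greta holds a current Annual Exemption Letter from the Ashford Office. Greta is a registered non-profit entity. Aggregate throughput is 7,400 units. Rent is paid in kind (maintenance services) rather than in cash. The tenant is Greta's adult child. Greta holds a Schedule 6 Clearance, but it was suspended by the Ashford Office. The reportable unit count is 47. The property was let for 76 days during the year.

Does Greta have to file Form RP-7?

No — exception (c) applies; Greta is not required to file Form RP-7.

All of (a)'s requirements are met (the storage unit is part of the primary residence; the reportable unit count is 47, under the 48 limit; the reference index is 583, meeting the 521 threshold). But: (f) is engaged — a current Provisional Declaration is held. Exception (a) does not apply.
Exception (b) does not apply: the baseline figure is 891, not below 877.
Exception (c) is satisfied on its face — rent is paid in kind; a current Category E Notice is held; total rental receipts for the year are $1,020, less than the $1,080 limit. As to paragraphs (g)–(m): (g) would limit (c) — a current Class 3 Exemption Letter is held — but (h) sets (g) aside: (h) operates against (g): a current Schedule D Waiver is held. (i) would limit (h) — the compliance score is 18 points, under the 19 points limit — but (j) sets (i) aside: (j) applies — the space is let for business use. (k) is triggered (a current Annual Exemption Letter is held), but is set aside by (l): (l) operates against (k): the property is publicly advertised. (m), which would lift (l), is not triggered — aggregate throughput is 7,400 units, not below 7,110 units. (c) remains available.
Exception (d) requires that the property is let furnished; but the property is let unfurnished, so (d) is unavailable.
Exception (e): Greta is a registered non-profit; a Small Lessor Declaration is on file — every condition holds. But: (n) operates — assessed value is $228,000, meeting the $182,500 threshold. (o) does not operate here (no current Provisional Waiver is held), so (n) stands. (e) is therefore removed.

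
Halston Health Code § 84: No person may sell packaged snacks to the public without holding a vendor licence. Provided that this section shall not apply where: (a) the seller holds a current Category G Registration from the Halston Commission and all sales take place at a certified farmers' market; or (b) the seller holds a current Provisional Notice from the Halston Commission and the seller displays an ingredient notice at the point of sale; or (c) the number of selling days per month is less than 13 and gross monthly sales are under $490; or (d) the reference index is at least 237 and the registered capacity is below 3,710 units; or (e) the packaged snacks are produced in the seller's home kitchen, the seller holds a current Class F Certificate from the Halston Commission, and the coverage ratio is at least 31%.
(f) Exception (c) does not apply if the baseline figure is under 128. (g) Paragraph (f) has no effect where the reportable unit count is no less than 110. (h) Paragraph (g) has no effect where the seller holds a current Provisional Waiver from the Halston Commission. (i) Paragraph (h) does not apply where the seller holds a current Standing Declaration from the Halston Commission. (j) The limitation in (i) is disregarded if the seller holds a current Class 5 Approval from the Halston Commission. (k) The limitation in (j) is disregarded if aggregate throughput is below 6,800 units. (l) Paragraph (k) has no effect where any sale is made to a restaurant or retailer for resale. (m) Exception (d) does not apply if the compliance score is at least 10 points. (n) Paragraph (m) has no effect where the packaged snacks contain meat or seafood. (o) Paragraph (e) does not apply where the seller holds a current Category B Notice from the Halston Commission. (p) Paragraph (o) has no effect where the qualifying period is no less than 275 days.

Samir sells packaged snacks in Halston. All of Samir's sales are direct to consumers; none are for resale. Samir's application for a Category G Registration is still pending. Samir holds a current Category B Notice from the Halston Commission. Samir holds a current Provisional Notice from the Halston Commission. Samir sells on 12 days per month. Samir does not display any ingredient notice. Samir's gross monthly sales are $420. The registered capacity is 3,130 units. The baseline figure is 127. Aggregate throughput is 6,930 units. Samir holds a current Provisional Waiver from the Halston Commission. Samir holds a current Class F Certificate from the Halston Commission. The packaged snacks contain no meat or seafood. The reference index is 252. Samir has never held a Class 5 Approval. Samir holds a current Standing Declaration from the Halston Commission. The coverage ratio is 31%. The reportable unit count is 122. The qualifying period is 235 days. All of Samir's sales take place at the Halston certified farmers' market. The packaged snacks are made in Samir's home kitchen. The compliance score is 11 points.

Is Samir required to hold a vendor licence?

Exception (a) fails — no current Category G Registration is held.
Exception (b) requires that the seller displays an ingredient notice at the point of sale; but no ingredient notice is displayed, so (b) is unavailable.
Exception (c)'s conditions are all satisfied: the number of selling days per month is 12, less than the 13 limit; gross monthly sales are $420, under the $490 limit. Under paragraphs (f)–(l): (f) is triggered (the baseline figure is 127, under the 128 limit), but is overridden by (g): (g) applies — the reportable unit count is 122, meeting the 110 threshold. (h) applies (a current Provisional Waiver is held), but is displaced by (i): (i) is engaged — a current Standing Declaration is held. (j) is inapplicable (the Class 5 Approval is not current), so (i) stands. Exception (c) stands.
All of (d)'s requirements are met (the reference index is 252, meeting the 237 threshold; the registered capacity is 3,130 units, below the 3,710 units limit). Turning to paragraphs (m)–(n): (m) operates — the compliance score is 11 points, meeting the 10 points threshold. (n), which would lift (m), is not engaged — the packaged snacks contain no meat or seafood. So (d) is unavailable.
Exception (e) is satisfied on its face — the packaged snacks are home-kitchen produced; a current Class F Certificate is held; the coverage ratio is 31%, meeting the 31% threshold. Turning to paragraphs (o)–(p): (o) applies — a current Category B Notice is held. (p) is inapplicable (the qualifying period is 235 days, short of 275 days), so (o) stands. (e) is therefore removed.

No — exception (c) applies; Samir is not required to hold a vendor licence.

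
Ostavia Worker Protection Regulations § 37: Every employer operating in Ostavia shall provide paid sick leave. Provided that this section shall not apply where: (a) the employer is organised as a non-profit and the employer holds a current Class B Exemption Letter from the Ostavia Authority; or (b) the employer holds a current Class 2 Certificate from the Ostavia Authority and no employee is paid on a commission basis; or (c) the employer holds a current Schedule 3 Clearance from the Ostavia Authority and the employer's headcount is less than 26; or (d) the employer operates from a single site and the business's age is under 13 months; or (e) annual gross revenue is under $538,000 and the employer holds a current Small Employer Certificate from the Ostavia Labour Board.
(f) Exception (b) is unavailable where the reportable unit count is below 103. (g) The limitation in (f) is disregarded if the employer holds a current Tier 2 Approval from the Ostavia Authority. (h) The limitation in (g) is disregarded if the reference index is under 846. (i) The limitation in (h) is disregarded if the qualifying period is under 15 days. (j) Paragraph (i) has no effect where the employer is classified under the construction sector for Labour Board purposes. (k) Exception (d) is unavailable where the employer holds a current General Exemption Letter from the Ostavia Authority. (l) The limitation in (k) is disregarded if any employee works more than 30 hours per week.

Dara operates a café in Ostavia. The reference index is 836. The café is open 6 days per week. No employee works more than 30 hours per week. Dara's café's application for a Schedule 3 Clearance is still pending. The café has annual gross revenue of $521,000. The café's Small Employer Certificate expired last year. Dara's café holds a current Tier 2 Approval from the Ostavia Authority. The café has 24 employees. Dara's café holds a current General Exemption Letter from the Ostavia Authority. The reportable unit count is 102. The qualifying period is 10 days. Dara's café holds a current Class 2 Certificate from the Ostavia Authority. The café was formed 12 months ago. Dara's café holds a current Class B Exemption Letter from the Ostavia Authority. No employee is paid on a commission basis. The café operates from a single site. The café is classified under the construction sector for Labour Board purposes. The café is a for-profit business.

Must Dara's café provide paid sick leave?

Yes — Dara's café must provide paid sick leave.

Exception (a) does not apply: the employer is for-profit.
All of (b)'s requirements are met (a current Class 2 Certificate is held; no employee is paid on commission). However, paragraphs (f)–(j) must be considered: (f) is engaged — the reportable unit count is 102, below the 103 limit. (g) is triggered (a current Tier 2 Approval is held), but is overridden by (h): (h) operates — the reference index is 836, under the 846 limit. (i) would limit (h) — the qualifying period is 10 days, under the 15 days limit — but (j) sets (i) aside: (j) is engaged — the café is classified under the construction sector. So (b) is unavailable.
Exception (c) fails — the Schedule 3 Clearance is not current.
Exception (d)'s conditions are all satisfied: the employer operates from a single site; the business's age is 12 months, under the 13 months limit. However, paragraphs (k)–(l) must be considered: (k) operates — a current General Exemption Letter is held. (l), which would lift (k), is inapplicable — no employee exceeds 30 hours/week. So (d) is unavailable.
Exception (e) fails — the Small Employer Certificate has expired.
No exception applies. The general rule governs.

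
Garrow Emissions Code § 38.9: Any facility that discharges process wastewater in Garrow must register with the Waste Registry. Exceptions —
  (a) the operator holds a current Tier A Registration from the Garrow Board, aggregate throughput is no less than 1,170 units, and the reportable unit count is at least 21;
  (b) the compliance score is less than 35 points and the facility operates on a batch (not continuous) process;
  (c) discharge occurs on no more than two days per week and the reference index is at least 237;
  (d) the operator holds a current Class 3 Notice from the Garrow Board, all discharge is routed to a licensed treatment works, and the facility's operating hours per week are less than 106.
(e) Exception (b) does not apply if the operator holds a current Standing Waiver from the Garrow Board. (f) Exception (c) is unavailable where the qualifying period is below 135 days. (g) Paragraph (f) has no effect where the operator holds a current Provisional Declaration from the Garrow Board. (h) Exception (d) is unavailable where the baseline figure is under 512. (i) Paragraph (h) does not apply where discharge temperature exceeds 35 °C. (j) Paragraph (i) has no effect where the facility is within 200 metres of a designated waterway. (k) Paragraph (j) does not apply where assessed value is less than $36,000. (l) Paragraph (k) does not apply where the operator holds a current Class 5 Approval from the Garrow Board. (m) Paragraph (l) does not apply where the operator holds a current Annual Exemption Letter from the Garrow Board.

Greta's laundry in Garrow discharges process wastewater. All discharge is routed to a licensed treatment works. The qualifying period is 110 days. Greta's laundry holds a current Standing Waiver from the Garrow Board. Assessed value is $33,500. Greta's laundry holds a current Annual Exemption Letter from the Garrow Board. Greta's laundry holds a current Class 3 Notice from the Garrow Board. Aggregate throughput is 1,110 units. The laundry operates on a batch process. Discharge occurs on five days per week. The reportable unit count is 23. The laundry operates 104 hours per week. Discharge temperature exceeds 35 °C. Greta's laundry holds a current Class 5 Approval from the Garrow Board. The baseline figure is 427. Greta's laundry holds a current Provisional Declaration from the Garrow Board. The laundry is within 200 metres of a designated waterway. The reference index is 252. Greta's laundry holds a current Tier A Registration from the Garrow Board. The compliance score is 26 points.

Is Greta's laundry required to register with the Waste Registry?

No — exception (d) applies; Greta's laundry is not required to register with the Waste Registry.

Exception (a) fails — aggregate throughput is 1,110 units, short of 1,170 units.
Exception (b) is satisfied on its face — the compliance score is 26 points, less than the 35 points limit; the facility operates on a batch process. But: (e) operates against (b): a current Standing Waiver is held. So (b) is unavailable.
Exception (c) does not apply: discharge occurs on five days per week.
Exception (d) is satisfied on its face — a current Class 3 Notice is held; discharge is routed to a licensed treatment works; the facility's operating hours per week are 104, less than the 106 limit. Under paragraphs (h)–(m): (h) applies (the baseline figure is 427, under the 512 limit), but is set aside by (i): (i) operates against (h): discharge temperature exceeds 35 °C. (j) would limit (i) — the laundry is within 200 m of a designated waterway — but (k) sets (j) aside: (k) is triggered — assessed value is $33,500, less than the $36,000 limit. (l) would limit (k) — a current Class 5 Approval is held — but (m) sets (l) aside: (m) is engaged — a current Annual Exemption Letter is held. So (d) applies.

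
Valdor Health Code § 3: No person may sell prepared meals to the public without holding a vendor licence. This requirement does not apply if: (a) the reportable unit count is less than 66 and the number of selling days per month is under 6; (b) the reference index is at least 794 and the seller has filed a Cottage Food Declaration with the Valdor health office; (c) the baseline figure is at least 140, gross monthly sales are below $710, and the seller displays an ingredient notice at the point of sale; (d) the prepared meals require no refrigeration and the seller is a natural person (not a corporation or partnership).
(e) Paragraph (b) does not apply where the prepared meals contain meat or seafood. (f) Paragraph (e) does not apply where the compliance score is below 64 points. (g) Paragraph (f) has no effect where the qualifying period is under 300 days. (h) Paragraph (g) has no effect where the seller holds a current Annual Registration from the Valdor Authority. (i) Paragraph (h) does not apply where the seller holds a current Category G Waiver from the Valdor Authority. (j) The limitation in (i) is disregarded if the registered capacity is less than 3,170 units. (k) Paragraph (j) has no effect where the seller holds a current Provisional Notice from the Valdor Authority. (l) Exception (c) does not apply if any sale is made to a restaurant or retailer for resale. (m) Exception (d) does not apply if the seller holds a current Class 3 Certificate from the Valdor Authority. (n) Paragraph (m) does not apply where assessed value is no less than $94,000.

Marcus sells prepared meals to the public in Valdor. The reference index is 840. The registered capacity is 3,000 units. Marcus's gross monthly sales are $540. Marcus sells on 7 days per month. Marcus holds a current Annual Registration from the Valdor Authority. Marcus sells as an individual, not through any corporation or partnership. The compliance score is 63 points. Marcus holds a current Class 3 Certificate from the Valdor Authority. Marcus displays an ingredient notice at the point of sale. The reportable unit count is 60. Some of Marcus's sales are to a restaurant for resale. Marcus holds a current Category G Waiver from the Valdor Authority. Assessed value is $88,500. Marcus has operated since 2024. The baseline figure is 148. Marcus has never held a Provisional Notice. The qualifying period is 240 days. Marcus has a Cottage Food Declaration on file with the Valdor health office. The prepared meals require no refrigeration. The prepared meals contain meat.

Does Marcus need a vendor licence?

Exception (a) does not apply: the number of selling days per month is 7, not under 6.
Exception (b): the reference index is 840, meeting the 794 threshold; a Cottage Food Declaration is on file — every condition holds. Considering the limiting provisions: (e) would limit (b) — the prepared meals contain meat — but (f) sets (e) aside: (f) operates against (e): the compliance score is 63 points, below the 64 points limit. (g) applies (the qualifying period is 240 days, under the 300 days limit), but is displaced by (h): (h) applies — a current Annual Registration is held. (i) would limit (h) — a current Category G Waiver is held — but (j) sets (i) aside: (j) is engaged — the registered capacity is 3,000 units, less than the 3,170 units limit. (k) is inapplicable (there is no Provisional Notice in force), so (j) stands. Exception (b) stands.
All of (c)'s requirements are met (the baseline figure is 148, meeting the 140 threshold; gross monthly sales are $540, below the $710 limit; an ingredient notice is displayed). But: (l) applies — some sales are to a restaurant for resale. So (c) is unavailable.
Exception (d)'s conditions are all satisfied: the prepared meals are shelf-stable; the seller is a natural person. But applying paragraphs (m)–(n): (m) applies — a current Class 3 Certificate is held. (n), which would lift (m), is inapplicable — assessed value is $88,500, short of $94,000. (d) is therefore removed.

No — exception (b) applies; Marcus is not required to hold a vendor licence.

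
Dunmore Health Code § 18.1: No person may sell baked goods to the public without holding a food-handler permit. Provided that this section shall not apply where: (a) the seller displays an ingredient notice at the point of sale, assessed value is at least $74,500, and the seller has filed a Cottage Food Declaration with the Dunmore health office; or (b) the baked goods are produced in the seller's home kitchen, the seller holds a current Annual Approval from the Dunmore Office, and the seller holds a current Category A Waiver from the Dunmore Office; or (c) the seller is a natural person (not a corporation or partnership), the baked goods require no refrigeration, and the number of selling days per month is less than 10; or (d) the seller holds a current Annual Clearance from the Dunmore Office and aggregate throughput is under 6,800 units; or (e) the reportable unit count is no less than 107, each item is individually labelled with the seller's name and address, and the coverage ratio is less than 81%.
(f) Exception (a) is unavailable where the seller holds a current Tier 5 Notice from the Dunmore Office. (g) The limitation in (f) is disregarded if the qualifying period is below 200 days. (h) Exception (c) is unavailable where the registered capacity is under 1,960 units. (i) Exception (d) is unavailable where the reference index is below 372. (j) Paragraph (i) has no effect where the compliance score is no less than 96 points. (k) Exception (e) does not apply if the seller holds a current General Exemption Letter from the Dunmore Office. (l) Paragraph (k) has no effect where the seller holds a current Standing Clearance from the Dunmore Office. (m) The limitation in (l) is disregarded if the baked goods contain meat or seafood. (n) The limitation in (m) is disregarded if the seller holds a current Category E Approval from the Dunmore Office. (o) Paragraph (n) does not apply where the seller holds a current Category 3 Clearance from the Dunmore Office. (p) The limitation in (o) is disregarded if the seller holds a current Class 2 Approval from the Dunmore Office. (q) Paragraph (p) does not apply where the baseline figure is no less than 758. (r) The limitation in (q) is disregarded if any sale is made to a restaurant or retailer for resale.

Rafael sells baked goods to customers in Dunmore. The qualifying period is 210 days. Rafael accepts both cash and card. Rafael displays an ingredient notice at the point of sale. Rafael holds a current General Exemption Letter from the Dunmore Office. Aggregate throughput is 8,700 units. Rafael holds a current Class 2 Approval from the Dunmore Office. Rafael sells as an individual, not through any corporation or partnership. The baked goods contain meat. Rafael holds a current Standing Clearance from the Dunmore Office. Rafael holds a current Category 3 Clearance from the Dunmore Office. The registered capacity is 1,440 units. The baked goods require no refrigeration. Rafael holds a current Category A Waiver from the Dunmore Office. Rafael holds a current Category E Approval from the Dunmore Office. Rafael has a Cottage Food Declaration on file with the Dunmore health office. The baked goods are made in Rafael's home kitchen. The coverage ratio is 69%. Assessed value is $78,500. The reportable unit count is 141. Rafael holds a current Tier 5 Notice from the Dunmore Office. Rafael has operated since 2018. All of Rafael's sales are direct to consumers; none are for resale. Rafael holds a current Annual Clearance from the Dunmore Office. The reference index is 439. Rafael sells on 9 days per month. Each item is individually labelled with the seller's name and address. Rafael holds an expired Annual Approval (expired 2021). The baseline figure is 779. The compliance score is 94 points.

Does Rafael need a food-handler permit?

Yes — Rafael must hold a food-handler permit.

Exception (a)'s conditions are all satisfied: an ingredient notice is displayed; assessed value is $78,500, meeting the $74,500 threshold; a Cottage Food Declaration is on file. But: (f) operates against (a): a current Tier 5 Notice is held. (g), which would lift (f), is inapplicable — the qualifying period is 210 days, not below 200 days. So (a) is unavailable.
Exception (b) requires that the seller holds a current Annual Approval from the Dunmore Office; but there is no Annual Approval in force, so (b) is unavailable.
Exception (c): the seller is a natural person; the baked goods are shelf-stable; the number of selling days per month is 9, less than the 10 limit — every condition holds. But applying paragraph (h): (h) is engaged — the registered capacity is 1,440 units, under the 1,960 units limit. So (c) is unavailable.
Exception (d) fails — aggregate throughput is 8,700 units, not under 6,800 units.
Exception (e) is satisfied on its face — the reportable unit count is 141, meeting the 107 threshold; items are individually labelled; the coverage ratio is 69%, less than the 81% limit. But: (k) operates — a current General Exemption Letter is held. (l) would limit (k) — a current Standing Clearance is held — but (m) sets (l) aside: (m) operates against (l): the baked goods contain meat. (n) is triggered (a current Category E Approval is held), but is overridden by (o): (o) operates against (n): a current Category 3 Clearance is held. (p) would limit (o) — a current Class 2 Approval is held — but (q) sets (p) aside: (q) is engaged — the baseline figure is 779, meeting the 758 threshold. (r) is not triggered (no sales are for resale), so (q) stands. (e) is therefore removed.
Every exception is unavailable, so the rule governs.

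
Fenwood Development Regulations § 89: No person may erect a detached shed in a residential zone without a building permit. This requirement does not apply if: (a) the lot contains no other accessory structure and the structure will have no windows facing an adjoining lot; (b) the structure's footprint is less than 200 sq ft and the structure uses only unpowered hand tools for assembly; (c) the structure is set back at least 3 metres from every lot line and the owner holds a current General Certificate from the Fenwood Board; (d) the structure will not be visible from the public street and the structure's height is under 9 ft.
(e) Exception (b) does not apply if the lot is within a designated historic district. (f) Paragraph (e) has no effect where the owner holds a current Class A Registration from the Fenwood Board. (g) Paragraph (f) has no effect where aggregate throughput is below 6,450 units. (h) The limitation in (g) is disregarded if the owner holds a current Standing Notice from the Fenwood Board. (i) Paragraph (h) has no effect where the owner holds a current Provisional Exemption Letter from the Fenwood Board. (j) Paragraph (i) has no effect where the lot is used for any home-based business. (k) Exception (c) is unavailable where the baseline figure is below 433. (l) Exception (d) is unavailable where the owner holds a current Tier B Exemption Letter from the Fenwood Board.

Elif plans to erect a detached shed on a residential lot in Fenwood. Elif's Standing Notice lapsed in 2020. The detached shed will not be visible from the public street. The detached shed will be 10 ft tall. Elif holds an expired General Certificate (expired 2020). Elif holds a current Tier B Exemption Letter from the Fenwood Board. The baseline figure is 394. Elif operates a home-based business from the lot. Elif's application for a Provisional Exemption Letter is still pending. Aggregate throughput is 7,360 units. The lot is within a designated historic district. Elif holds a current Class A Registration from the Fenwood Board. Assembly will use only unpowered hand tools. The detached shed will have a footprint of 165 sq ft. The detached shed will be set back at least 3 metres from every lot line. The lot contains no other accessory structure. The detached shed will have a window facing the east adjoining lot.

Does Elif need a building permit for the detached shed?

Exception (a) requires that the structure will have no windows facing an adjoining lot; but a window faces an adjoining lot, so (a) is unavailable.
Exception (b)'s conditions are all satisfied: the structure's footprint is 165 sq ft, less than the 200 sq ft limit; assembly uses only hand tools. Applying paragraphs (e)–(j): (e) would limit (b) — the lot is in a historic district — but (f) sets (e) aside: (f) is engaged — a current Class A Registration is held. (g) is inapplicable (aggregate throughput is 7,360 units, not below 6,450 units), so (f) stands. (b) remains available.
Exception (c) fails — the General Certificate is not current.
Exception (d) fails — the structure's height is 10 ft, not under 9 ft.

No — exception (b) applies; Elif does not need a building permit.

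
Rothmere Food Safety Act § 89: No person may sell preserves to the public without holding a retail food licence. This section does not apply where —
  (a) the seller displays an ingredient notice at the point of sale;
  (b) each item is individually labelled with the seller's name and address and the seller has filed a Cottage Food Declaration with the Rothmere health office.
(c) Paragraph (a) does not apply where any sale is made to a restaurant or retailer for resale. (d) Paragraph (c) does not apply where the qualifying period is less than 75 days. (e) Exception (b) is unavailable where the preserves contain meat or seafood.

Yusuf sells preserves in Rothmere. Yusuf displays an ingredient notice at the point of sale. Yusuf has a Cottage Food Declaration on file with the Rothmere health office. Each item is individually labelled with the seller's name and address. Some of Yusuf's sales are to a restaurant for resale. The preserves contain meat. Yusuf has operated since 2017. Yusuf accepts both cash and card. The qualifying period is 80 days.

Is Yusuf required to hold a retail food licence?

All of (a)'s requirements are met (an ingredient notice is displayed). However, paragraphs (c)–(d) must be considered: (c) operates — some sales are to a restaurant for resale. (d) does not operate here (the qualifying period is 80 days, not less than 75 days), so (c) stands. (a) is therefore removed.
Exception (b) is satisfied on its face — items are individually labelled; a Cottage Food Declaration is on file. But: (e) is triggered — the preserves contain meat. Exception (b) does not apply.
No exception applies. The general rule governs.

Yes — Yusuf must hold a retail food licence.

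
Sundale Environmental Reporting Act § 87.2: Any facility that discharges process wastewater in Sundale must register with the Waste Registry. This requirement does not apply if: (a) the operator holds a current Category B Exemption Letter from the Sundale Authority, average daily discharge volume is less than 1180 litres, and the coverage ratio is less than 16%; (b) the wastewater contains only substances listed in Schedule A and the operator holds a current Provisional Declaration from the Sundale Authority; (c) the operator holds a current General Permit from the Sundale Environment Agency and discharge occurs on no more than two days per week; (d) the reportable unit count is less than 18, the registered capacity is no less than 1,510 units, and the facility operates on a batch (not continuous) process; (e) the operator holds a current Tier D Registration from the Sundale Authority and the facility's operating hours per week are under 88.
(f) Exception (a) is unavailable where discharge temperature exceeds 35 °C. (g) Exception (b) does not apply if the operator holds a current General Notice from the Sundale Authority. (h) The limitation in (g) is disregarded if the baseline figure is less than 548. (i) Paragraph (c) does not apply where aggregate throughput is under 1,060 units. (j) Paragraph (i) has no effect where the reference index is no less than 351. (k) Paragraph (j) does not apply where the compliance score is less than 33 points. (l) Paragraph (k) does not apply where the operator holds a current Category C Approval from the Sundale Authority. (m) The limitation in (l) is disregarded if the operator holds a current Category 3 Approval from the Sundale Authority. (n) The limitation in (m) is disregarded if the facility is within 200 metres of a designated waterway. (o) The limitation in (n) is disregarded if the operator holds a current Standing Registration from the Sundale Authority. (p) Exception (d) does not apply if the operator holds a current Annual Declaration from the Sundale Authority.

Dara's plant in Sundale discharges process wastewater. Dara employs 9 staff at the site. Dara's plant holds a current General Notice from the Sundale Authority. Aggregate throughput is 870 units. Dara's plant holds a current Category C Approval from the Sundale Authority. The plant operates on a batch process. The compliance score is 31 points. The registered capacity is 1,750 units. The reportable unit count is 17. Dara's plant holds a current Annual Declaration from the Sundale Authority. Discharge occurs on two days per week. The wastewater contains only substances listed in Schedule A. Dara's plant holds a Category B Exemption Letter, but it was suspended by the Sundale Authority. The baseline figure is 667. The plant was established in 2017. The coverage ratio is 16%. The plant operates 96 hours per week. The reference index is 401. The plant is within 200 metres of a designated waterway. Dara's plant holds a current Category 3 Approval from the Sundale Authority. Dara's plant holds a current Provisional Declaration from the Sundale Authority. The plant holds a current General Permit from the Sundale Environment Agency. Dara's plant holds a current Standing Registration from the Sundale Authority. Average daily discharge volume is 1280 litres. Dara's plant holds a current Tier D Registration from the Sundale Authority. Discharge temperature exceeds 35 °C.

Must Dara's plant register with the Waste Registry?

Exception (a) fails — no current Category B Exemption Letter is held.
Exception (b)'s conditions are all satisfied: the wastewater is Schedule-A-only; a current Provisional Declaration is held. But applying paragraphs (g)–(h): (g) operates against (b): a current General Notice is held. (h) is inapplicable (the baseline figure is 667, not less than 548), so (g) stands. (b) is therefore removed.
Exception (c) is satisfied on its face — a current General Permit is held; discharge occurs on no more than two days per week. But: (i) operates — aggregate throughput is 870 units, under the 1,060 units limit. (j) is triggered (the reference index is 401, meeting the 351 threshold), but is set aside by (k): (k) operates — the compliance score is 31 points, less than the 33 points limit. (l) applies (a current Category C Approval is held), but is itself disapplied by (m): (m) operates against (l): a current Category 3 Approval is held. (n) would limit (m) — the plant is within 200 m of a designated waterway — but (o) sets (n) aside: (o) operates against (n): a current Standing Registration is held. Exception (c) does not apply.
All of (d)'s requirements are met (the reportable unit count is 17, less than the 18 limit; the registered capacity is 1,750 units, meeting the 1,510 units threshold; the facility operates on a batch process). However, paragraph (p) must be considered: (p) operates against (d): a current Annual Declaration is held. So (d) is unavailable.
Exception (e) fails — the facility's operating hours per week are 96, not under 88.
No exception applies. The general rule governs.

Yes — Dara's plant must register with the Waste Registry.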